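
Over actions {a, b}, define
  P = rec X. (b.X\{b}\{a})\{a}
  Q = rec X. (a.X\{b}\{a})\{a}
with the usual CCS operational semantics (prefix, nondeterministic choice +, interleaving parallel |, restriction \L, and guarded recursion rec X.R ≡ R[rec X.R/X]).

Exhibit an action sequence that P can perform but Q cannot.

Reachable graph of P (2 states):
  m0 = rec X. (b.X\{b}\{a})\{a} → -b-> m1
  m1 = (rec X. (b.X\{b}\{a})\{a})\{b}\{a}\{a} → stopped
Reachable graph of Q (1 states):
  n0 = rec X. (a.X\{b}\{a})\{a} → stopped
Trace ⟨b⟩ through P, begin at {m0}:
  after b @ step 1: {m1}
  ✓ P
Trace ⟨b⟩ through Q, begin at {n0}:
  after b @ step 1: ∅  — Q cannot continue

b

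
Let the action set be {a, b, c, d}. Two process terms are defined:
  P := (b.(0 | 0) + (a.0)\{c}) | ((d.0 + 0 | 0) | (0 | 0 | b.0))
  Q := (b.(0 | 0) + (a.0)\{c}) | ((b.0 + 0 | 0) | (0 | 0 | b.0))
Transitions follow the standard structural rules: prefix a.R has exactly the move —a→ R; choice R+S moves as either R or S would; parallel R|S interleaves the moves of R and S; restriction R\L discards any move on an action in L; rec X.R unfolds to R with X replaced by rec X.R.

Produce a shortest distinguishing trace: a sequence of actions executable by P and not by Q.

d

Reachable graph of P (12 states):
  m0 = (b.(0 | 0) + (a.0)\{c}) | ((d.0 + 0 | 0) | (0 | 0 | b.0)) :: ··a··> m1, ··b··> m2, ··b··> m3, ··d··> m4
  m1 = 0\{c} | ((d.0 + 0 | 0) | (0 | 0 | b.0)) :: ··b··> m5, ··d··> m6
  m2 = (b.(0 | 0) + (a.0)\{c}) | ((d.0 + 0 | 0) | (0 | 0 | 0)) :: ··a··> m5, ··b··> m7, ··d··> m8
  m3 = 0 | 0 | ((d.0 + 0 | 0) | (0 | 0 | b.0)) :: ··b··> m7, ··d··> m9
  m4 = (b.(0 | 0) + (a.0)\{c}) | (0 | (0 | 0 | b.0)) :: ··a··> m6, ··b··> m8, ··b··> m9
  m5 = 0\{c} | ((d.0 + 0 | 0) | (0 | 0 | 0)) :: ··d··> m10
  m6 = 0\{c} | (0 | (0 | 0 | b.0)) :: ··b··> m10
  m7 = 0 | 0 | ((d.0 + 0 | 0) | (0 | 0 | 0)) :: ··d··> m11
  m8 = (b.(0 | 0) + (a.0)\{c}) | (0 | (0 | 0 | 0)) :: ··a··> m10, ··b··> m11
  m9 = 0 | 0 | (0 | (0 | 0 | b.0)) :: ··b··> m11
  m10 = 0\{c} | (0 | (0 | 0 | 0)) :: (no moves)
  m11 = 0 | 0 | (0 | (0 | 0 | 0)) :: (no moves)
Reachable graph of Q (12 states):
  n0 = (b.(0 | 0) + (a.0)\{c}) | ((b.0 + 0 | 0) | (0 | 0 | b.0)) :: ··a··> n1, ··b··> n2, ··b··> n3, ··b··> n4
  n1 = 0\{c} | ((b.0 + 0 | 0) | (0 | 0 | b.0)) :: ··b··> n5, ··b··> n6
  n2 = (b.(0 | 0) + (a.0)\{c}) | ((b.0 + 0 | 0) | (0 | 0 | 0)) :: ··a··> n5, ··b··> n7, ··b··> n8
  n3 = (b.(0 | 0) + (a.0)\{c}) | (0 | (0 | 0 | b.0)) :: ··a··> n6, ··b··> n7, ··b··> n9
  n4 = 0 | 0 | ((b.0 + 0 | 0) | (0 | 0 | b.0)) :: ··b··> n8, ··b··> n9
  n5 = 0\{c} | ((b.0 + 0 | 0) | (0 | 0 | 0)) :: ··b··> n10
  n6 = 0\{c} | (0 | (0 | 0 | b.0)) :: ··b··> n10
  n7 = (b.(0 | 0) + (a.0)\{c}) | (0 | (0 | 0 | 0)) :: ··a··> n10, ··b··> n11
  n8 = 0 | 0 | ((b.0 + 0 | 0) | (0 | 0 | 0)) :: ··b··> n11
  n9 = 0 | 0 | (0 | (0 | 0 | b.0)) :: ··b··> n11
  n10 = 0\{c} | (0 | (0 | 0 | 0)) :: (no moves)
  n11 = 0 | 0 | (0 | (0 | 0 | 0)) :: (no moves)
Trace ⟨d⟩ through P, begin at {m0}:
  after d @ step 1: {m4}
  — P admits the full trace.
Trace ⟨d⟩ through Q, begin at {n0}:
  after d @ step 1: no successor for Q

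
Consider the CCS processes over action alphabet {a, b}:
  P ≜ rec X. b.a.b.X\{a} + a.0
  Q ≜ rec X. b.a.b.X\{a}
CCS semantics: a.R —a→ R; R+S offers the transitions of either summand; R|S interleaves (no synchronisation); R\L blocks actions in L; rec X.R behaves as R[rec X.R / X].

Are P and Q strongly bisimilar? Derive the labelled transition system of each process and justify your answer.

P's transition system — 6 states:
  u0 = rec X. b.a.b.X\{a} + a.0 has moves —a→ u1, —b→ u2
  u1 = 0 has moves deadlocked
  u2 = a.b.(rec X. b.a.b.X\{a} + a.0)\{a} has moves —a→ u3
  u3 = b.(rec X. b.a.b.X\{a} + a.0)\{a} has moves —b→ u4
  u4 = (rec X. b.a.b.X\{a} + a.0)\{a} has moves —b→ u5
  u5 = (a.b.(rec X. b.a.b.X\{a} + a.0)\{a})\{a} has moves deadlocked
Q's transition system — 5 states:
  v0 = rec X. b.a.b.X\{a} has moves —b→ v1
  v1 = a.b.(rec X. b.a.b.X\{a})\{a} has moves —a→ v2
  v2 = b.(rec X. b.a.b.X\{a})\{a} has moves —b→ v3
  v3 = (rec X. b.a.b.X\{a})\{a} has moves —b→ v4
  v4 = (a.b.(rec X. b.a.b.X\{a})\{a})\{a} has moves deadlocked
Partition-refinement fixed point:
  B0 = {u0}
  B1 = {u2, v1}
  B2 = {u3, v2}
  B3 = {u4, v3}
  B4 = {u1, u5, v4}
  B5 = {v0}
u0 ∈ B0, v0 ∈ B5 → different blocks

NO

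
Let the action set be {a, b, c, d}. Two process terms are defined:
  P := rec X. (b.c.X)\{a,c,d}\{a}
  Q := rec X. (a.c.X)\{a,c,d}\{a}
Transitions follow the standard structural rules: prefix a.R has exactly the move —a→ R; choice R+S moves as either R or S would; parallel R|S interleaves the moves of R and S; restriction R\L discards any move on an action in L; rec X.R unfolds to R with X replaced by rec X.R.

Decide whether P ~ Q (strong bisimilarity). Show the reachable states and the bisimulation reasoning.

Reachable graph of P (2 states):
  m0 = rec X. (b.c.X)\{a,c,d}\{a} → —b→ m1
  m1 = (c.(rec X. (b.c.X)\{a,c,d}\{a}))\{a,c,d}\{a} → stopped
Reachable graph of Q (1 states):
  n0 = rec X. (a.c.X)\{a,c,d}\{a} → stopped
Coarsest stable partition (strong bisimilarity classes):
  B0 = {m0}
  B1 = {m1, n0}
m0 ∈ B0, n0 ∈ B1 → different blocks

NO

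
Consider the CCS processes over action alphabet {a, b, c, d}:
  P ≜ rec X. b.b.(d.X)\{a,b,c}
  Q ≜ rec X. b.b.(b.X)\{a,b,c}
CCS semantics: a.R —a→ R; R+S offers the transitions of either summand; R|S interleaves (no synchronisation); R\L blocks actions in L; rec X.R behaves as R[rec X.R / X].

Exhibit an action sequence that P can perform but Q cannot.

LTS(P): 4 reachable states
  u0 = rec X. b.b.(d.X)\{a,b,c} ⊢ ··b··> u1
  u1 = b.(d.(rec X. b.b.(d.X)\{a,b,c}))\{a,b,c} ⊢ ··b··> u2
  u2 = (d.(rec X. b.b.(d.X)\{a,b,c}))\{a,b,c} ⊢ ··d··> u3
  u3 = (rec X. b.b.(d.X)\{a,b,c})\{a,b,c} ⊢ deadlocked
LTS(Q): 3 reachable states
  v0 = rec X. b.b.(b.X)\{a,b,c} ⊢ ··b··> v1
  v1 = b.(b.(rec X. b.b.(b.X)\{a,b,c}))\{a,b,c} ⊢ ··b··> v2
  v2 = (b.(rec X. b.b.(b.X)\{a,b,c}))\{a,b,c} ⊢ deadlocked
Run σ = ⟨bbd⟩ on P: start {u0}
  step 1 (b): {u1}
  step 2 (b): {u2}
  step 3 (d): {u3}
  ✓ P
Run σ = ⟨bbd⟩ on Q: start {v0}
  step 1 (b): {v1}
  step 2 (b): {v2}
  step 3 (d): ∅ (Q stuck)

bbd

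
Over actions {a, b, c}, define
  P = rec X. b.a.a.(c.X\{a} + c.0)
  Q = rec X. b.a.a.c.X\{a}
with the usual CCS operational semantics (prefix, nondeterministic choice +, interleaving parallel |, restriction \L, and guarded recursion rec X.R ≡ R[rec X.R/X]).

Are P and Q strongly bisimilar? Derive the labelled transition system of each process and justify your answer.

LTS(P): 7 reachable states
  s0 = rec X. b.a.a.(c.X\{a} + c.0) → --b--▸ s1
  s1 = a.a.(c.(rec X. b.a.a.(c.X\{a} + c.0))\{a} + c.0) → --a--▸ s2
  s2 = a.(c.(rec X. b.a.a.(c.X\{a} + c.0))\{a} + c.0) → --a--▸ s3
  s3 = c.(rec X. b.a.a.(c.X\{a} + c.0))\{a} + c.0 → --c--▸ s4, --c--▸ s5
  s4 = (rec X. b.a.a.(c.X\{a} + c.0))\{a} → --b--▸ s6
  s5 = 0 → ∅
  s6 = (a.a.(c.(rec X. b.a.a.(c.X\{a} + c.0))\{a} + c.0))\{a} → ∅
LTS(Q): 6 reachable states
  t0 = rec X. b.a.a.c.X\{a} → --b--▸ t1
  t1 = a.a.c.(rec X. b.a.a.c.X\{a})\{a} → --a--▸ t2
  t2 = a.c.(rec X. b.a.a.c.X\{a})\{a} → --a--▸ t3
  t3 = c.(rec X. b.a.a.c.X\{a})\{a} → --c--▸ t4
  t4 = (rec X. b.a.a.c.X\{a})\{a} → --b--▸ t5
  t5 = (a.a.c.(rec X. b.a.a.c.X\{a})\{a})\{a} → ∅
Bisimilarity quotient blocks:
  B0 = {s0}
  B1 = {s1}
  B2 = {s2}
  B3 = {s3}
  B4 = {s4, t4}
  B5 = {s5, s6, t5}
  B6 = {t0}
  B7 = {t1}
  B8 = {t2}
  B9 = {t3}
s0 ∈ B0, t0 ∈ B6 → different blocks

not bisimilar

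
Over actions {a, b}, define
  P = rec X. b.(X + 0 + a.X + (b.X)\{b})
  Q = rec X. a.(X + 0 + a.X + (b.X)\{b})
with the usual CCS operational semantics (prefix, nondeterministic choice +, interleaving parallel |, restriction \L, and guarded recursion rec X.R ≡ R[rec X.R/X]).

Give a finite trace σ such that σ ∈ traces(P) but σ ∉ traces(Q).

b

LTS(P): 2 reachable states
  u0 = rec X. b.(X + 0 + a.X + (b.X)\{b}) :: —b→ u1
  u1 = (rec X. b.(X + 0 + a.X + (b.X)\{b})) + 0 + a.(rec X. b.(X + 0 + a.X + (b.X)\{b})) + (b.(rec X. b.(X + 0 + a.X + (b.X)\{b})))\{b} :: —a→ u0, —b→ u1
LTS(Q): 2 reachable states
  v0 = rec X. a.(X + 0 + a.X + (b.X)\{b}) :: —a→ v1
  v1 = (rec X. a.(X + 0 + a.X + (b.X)\{b})) + 0 + a.(rec X. a.(X + 0 + a.X + (b.X)\{b})) + (b.(rec X. a.(X + 0 + a.X + (b.X)\{b})))\{b} :: —a→ v0, —a→ v1
Run σ = ⟨b⟩ on P: start {u0}
  after b @ step 1: {u1}
  — P admits the full trace.
Run σ = ⟨b⟩ on Q: start {v0}
  after b @ step 1: ∅ (Q stuck)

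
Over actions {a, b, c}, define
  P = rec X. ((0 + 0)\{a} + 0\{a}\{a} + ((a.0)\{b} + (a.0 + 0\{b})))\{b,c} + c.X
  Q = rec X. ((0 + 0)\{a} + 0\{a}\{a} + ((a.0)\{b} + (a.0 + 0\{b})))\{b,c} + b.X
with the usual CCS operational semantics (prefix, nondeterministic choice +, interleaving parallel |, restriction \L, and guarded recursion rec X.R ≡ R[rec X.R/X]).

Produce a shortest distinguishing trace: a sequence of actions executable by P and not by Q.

Reachable graph of P (3 states):
  u0 = rec X. ((0 + 0)\{a} + 0\{a}\{a} + ((a.0)\{b} + (a.0 + 0\{b})))\{b,c} + c.X ⊢ —a→ u1, —a→ u2, —c→ u0
  u1 = 0\{b,c} ⊢ ∅
  u2 = 0\{b}\{b,c} ⊢ ∅
Reachable graph of Q (3 states):
  v0 = rec X. ((0 + 0)\{a} + 0\{a}\{a} + ((a.0)\{b} + (a.0 + 0\{b})))\{b,c} + b.X ⊢ —a→ v1, —a→ v2, —b→ v0
  v1 = 0\{b,c} ⊢ ∅
  v2 = 0\{b}\{b,c} ⊢ ∅
Trace ⟨c⟩ through P, begin at {u0}:
  step 1 (c): {u0}
  — P admits the full trace.
Trace ⟨c⟩ through Q, begin at {v0}:
  step 1 (c): no successor for Q

c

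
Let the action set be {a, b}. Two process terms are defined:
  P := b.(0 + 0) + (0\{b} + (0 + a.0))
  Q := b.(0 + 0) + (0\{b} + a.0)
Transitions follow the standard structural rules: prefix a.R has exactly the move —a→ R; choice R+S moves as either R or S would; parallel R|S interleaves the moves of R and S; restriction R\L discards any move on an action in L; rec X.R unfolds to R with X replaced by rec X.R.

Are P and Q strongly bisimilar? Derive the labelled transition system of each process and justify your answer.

P ~ Q

LTS(P): 3 reachable states
  u0 = b.(0 + 0) + (0\{b} + (0 + a.0)) ⊢ ··a··> u1, ··b··> u2
  u1 = 0 ⊢ ∅
  u2 = 0 + 0 ⊢ ∅
LTS(Q): 3 reachable states
  v0 = b.(0 + 0) + (0\{b} + a.0) ⊢ ··a··> v1, ··b··> v2
  v1 = 0 ⊢ ∅
  v2 = 0 + 0 ⊢ ∅
Partition-refinement fixed point:
  B0 = {u0, v0}
  B1 = {u1, u2, v1, v2}
u0 ∈ B0, v0 ∈ B0 → same block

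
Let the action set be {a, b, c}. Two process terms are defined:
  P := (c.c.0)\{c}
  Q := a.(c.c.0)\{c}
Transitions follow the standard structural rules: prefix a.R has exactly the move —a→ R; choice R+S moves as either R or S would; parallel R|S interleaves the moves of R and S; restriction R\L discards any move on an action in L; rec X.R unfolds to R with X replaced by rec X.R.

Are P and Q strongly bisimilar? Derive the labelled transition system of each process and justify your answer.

P's transition system — 1 states:
  s0 = (c.c.0)\{c} has moves ·
Q's transition system — 2 states:
  t0 = a.(c.c.0)\{c} has moves =a=> t1
  t1 = (c.c.0)\{c} has moves ·
Coarsest stable partition (strong bisimilarity classes):
  B0 = {s0, t1}
  B1 = {t0}
s0 ∈ B0, t0 ∈ B1 → different blocks

P ≁ Q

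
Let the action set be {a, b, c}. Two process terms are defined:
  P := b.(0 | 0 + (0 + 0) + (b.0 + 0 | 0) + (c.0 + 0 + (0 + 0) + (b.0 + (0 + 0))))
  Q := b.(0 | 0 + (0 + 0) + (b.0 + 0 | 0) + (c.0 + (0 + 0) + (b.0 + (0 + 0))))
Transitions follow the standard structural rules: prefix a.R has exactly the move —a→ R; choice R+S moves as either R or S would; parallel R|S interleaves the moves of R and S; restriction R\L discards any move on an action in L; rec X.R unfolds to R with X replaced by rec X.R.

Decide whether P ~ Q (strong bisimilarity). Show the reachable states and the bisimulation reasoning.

LTS(P): 3 reachable states
  p0 = b.(0 | 0 + (0 + 0) + (b.0 + 0 | 0) + (c.0 + 0 + (0 + 0) + (b.0 + (0 + 0)))) → ··b··> p1
  p1 = 0 | 0 + (0 + 0) + (b.0 + 0 | 0) + (c.0 + 0 + (0 + 0) + (b.0 + (0 + 0))) → ··b··> p2, ··c··> p2
  p2 = 0 → ·
LTS(Q): 3 reachable states
  q0 = b.(0 | 0 + (0 + 0) + (b.0 + 0 | 0) + (c.0 + (0 + 0) + (b.0 + (0 + 0)))) → ··b··> q1
  q1 = 0 | 0 + (0 + 0) + (b.0 + 0 | 0) + (c.0 + (0 + 0) + (b.0 + (0 + 0))) → ··b··> q2, ··c··> q2
  q2 = 0 → ·
Coarsest stable partition (strong bisimilarity classes):
  B0 = {p0, q0}
  B1 = {p1, q1}
  B2 = {p2, q2}
p0 ∈ B0, q0 ∈ B0 → same block

bisimilar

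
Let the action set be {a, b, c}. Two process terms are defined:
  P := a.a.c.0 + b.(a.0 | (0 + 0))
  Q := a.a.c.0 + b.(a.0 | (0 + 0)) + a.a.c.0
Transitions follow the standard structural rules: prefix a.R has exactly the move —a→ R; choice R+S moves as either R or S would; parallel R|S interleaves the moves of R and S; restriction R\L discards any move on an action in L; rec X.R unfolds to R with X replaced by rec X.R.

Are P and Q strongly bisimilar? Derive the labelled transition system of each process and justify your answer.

Reachable graph of P (6 states):
  m0 = a.a.c.0 + b.(a.0 | (0 + 0)) → -a-> m1, -b-> m2
  m1 = a.c.0 → -a-> m3
  m2 = a.0 | (0 + 0) → -a-> m4
  m3 = c.0 → -c-> m5
  m4 = 0 | (0 + 0) → (no moves)
  m5 = 0 → (no moves)
Reachable graph of Q (6 states):
  n0 = a.a.c.0 + b.(a.0 | (0 + 0)) + a.a.c.0 → -a-> n1, -b-> n2
  n1 = a.c.0 → -a-> n3
  n2 = a.0 | (0 + 0) → -a-> n4
  n3 = c.0 → -c-> n5
  n4 = 0 | (0 + 0) → (no moves)
  n5 = 0 → (no moves)
Partition-refinement fixed point:
  B0 = {m0, n0}
  B1 = {m1, n1}
  B2 = {m3, n3}
  B3 = {m4, m5, n4, n5}
  B4 = {m2, n2}
m0 ∈ B0, n0 ∈ B0 → same block

bisimilar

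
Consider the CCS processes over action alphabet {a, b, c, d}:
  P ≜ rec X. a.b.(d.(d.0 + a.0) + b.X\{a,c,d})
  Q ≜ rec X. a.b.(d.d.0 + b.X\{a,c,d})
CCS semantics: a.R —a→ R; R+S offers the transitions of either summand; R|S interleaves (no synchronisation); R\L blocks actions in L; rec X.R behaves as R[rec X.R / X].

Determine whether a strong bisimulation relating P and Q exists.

P's transition system — 6 states:
  s0 = rec X. a.b.(d.(d.0 + a.0) + b.X\{a,c,d}) → ··a··> s1
  s1 = b.(d.(d.0 + a.0) + b.(rec X. a.b.(d.(d.0 + a.0) + b.X\{a,c,d}))\{a,c,d}) → ··b··> s2
  s2 = d.(d.0 + a.0) + b.(rec X. a.b.(d.(d.0 + a.0) + b.X\{a,c,d}))\{a,c,d} → ··b··> s3, ··d··> s4
  s3 = (rec X. a.b.(d.(d.0 + a.0) + b.X\{a,c,d}))\{a,c,d} → stopped
  s4 = d.0 + a.0 → ··a··> s5, ··d··> s5
  s5 = 0 → stopped
Q's transition system — 6 states:
  t0 = rec X. a.b.(d.d.0 + b.X\{a,c,d}) → ··a··> t1
  t1 = b.(d.d.0 + b.(rec X. a.b.(d.d.0 + b.X\{a,c,d}))\{a,c,d}) → ··b··> t2
  t2 = d.d.0 + b.(rec X. a.b.(d.d.0 + b.X\{a,c,d}))\{a,c,d} → ··b··> t3, ··d··> t4
  t3 = (rec X. a.b.(d.d.0 + b.X\{a,c,d}))\{a,c,d} → stopped
  t4 = d.0 → ··d··> t5
  t5 = 0 → stopped
Partition-refinement fixed point:
  B0 = {s0}
  B1 = {s1}
  B2 = {s2}
  B3 = {s4}
  B4 = {s3, s5, t3, t5}
  B5 = {t0}
  B6 = {t1}
  B7 = {t2}
  B8 = {t4}
s0 ∈ B0, t0 ∈ B5 → different blocks

not bisimilar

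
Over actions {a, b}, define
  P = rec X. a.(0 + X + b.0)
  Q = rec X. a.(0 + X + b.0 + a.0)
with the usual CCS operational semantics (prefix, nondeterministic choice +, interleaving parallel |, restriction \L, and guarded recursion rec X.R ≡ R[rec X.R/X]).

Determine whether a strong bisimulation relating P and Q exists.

NO

LTS(P): 3 reachable states
  u0 = rec X. a.(0 + X + b.0) has moves -a-> u1
  u1 = 0 + (rec X. a.(0 + X + b.0)) + b.0 has moves -a-> u1, -b-> u2
  u2 = 0 has moves (no moves)
LTS(Q): 3 reachable states
  v0 = rec X. a.(0 + X + b.0 + a.0) has moves -a-> v1
  v1 = 0 + (rec X. a.(0 + X + b.0 + a.0)) + b.0 + a.0 has moves -a-> v1, -a-> v2, -b-> v2
  v2 = 0 has moves (no moves)
Partition-refinement fixed point:
  B0 = {u0}
  B1 = {u1}
  B2 = {u2, v2}
  B3 = {v0}
  B4 = {v1}
u0 ∈ B0, v0 ∈ B3 → different blocks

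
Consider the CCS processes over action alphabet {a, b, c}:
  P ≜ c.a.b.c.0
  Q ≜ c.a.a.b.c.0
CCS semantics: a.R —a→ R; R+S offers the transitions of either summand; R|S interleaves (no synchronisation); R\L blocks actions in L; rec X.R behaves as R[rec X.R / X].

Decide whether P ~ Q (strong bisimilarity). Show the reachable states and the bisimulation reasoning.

NO

P's transition system — 5 states:
  p0 = c.a.b.c.0 | -c-> p1
  p1 = a.b.c.0 | -a-> p2
  p2 = b.c.0 | -b-> p3
  p3 = c.0 | -c-> p4
  p4 = 0 | (no moves)
Q's transition system — 6 states:
  q0 = c.a.a.b.c.0 | -c-> q1
  q1 = a.a.b.c.0 | -a-> q2
  q2 = a.b.c.0 | -a-> q3
  q3 = b.c.0 | -b-> q4
  q4 = c.0 | -c-> q5
  q5 = 0 | (no moves)
Partition-refinement fixed point:
  B0 = {p0}
  B1 = {p1, q2}
  B2 = {p2, q3}
  B3 = {p3, q4}
  B4 = {p4, q5}
  B5 = {q0}
  B6 = {q1}
p0 ∈ B0, q0 ∈ B5 → different blocks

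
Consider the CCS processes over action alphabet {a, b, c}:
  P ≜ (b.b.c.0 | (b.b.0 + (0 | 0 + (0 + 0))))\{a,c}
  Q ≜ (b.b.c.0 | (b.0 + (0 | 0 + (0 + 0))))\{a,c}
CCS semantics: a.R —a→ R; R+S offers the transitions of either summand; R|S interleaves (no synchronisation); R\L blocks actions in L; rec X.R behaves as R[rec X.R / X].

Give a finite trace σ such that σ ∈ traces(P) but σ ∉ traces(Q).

bbbb

P's transition system — 9 states:
  p0 = (b.b.c.0 | (b.b.0 + (0 | 0 + (0 + 0))))\{a,c} :: —b→ p1, —b→ p2
  p1 = (b.b.c.0 | b.0)\{a,c} :: —b→ p3, —b→ p4
  p2 = (b.c.0 | (b.b.0 + (0 | 0 + (0 + 0))))\{a,c} :: —b→ p4, —b→ p5
  p3 = (b.b.c.0 | 0)\{a,c} :: —b→ p6
  p4 = (b.c.0 | b.0)\{a,c} :: —b→ p6, —b→ p7
  p5 = (c.0 | (b.b.0 + (0 | 0 + (0 + 0))))\{a,c} :: —b→ p7
  p6 = (b.c.0 | 0)\{a,c} :: —b→ p8
  p7 = (c.0 | b.0)\{a,c} :: —b→ p8
  p8 = (c.0 | 0)\{a,c} :: (no moves)
Q's transition system — 6 states:
  q0 = (b.b.c.0 | (b.0 + (0 | 0 + (0 + 0))))\{a,c} :: —b→ q1, —b→ q2
  q1 = (b.b.c.0 | 0)\{a,c} :: —b→ q3
  q2 = (b.c.0 | (b.0 + (0 | 0 + (0 + 0))))\{a,c} :: —b→ q3, —b→ q4
  q3 = (b.c.0 | 0)\{a,c} :: —b→ q5
  q4 = (c.0 | (b.0 + (0 | 0 + (0 + 0))))\{a,c} :: —b→ q5
  q5 = (c.0 | 0)\{a,c} :: (no moves)
Trace ⟨bbbb⟩ through P, begin at {p0}:
  after b @ step 1: {p1, p2}
  after b @ step 2: {p3, p4, p5}
  after b @ step 3: {p6, p7}
  after b @ step 4: {p8}
  — P admits the full trace.
Trace ⟨bbbb⟩ through Q, begin at {q0}:
  after b @ step 1: {q1, q2}
  after b @ step 2: {q3, q4}
  after b @ step 3: {q5}
  after b @ step 4: ∅ (Q stuck)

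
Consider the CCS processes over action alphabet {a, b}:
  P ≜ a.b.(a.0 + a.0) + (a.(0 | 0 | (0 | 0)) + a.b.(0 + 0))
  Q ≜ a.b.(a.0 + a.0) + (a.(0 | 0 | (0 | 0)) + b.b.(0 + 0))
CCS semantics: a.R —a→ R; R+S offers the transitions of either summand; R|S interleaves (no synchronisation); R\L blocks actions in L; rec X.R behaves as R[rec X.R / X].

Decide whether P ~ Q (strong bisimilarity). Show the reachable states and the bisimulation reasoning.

LTS(P): 7 reachable states
  s0 = a.b.(a.0 + a.0) + (a.(0 | 0 | (0 | 0)) + a.b.(0 + 0)) ⊢ -a-> s1, -a-> s2, -a-> s3
  s1 = 0 | 0 | (0 | 0) ⊢ deadlocked
  s2 = b.(0 + 0) ⊢ -b-> s4
  s3 = b.(a.0 + a.0) ⊢ -b-> s5
  s4 = 0 + 0 ⊢ deadlocked
  s5 = a.0 + a.0 ⊢ -a-> s6
  s6 = 0 ⊢ deadlocked
LTS(Q): 7 reachable states
  t0 = a.b.(a.0 + a.0) + (a.(0 | 0 | (0 | 0)) + b.b.(0 + 0)) ⊢ -a-> t1, -a-> t2, -b-> t3
  t1 = 0 | 0 | (0 | 0) ⊢ deadlocked
  t2 = b.(a.0 + a.0) ⊢ -b-> t4
  t3 = b.(0 + 0) ⊢ -b-> t5
  t4 = a.0 + a.0 ⊢ -a-> t6
  t5 = 0 + 0 ⊢ deadlocked
  t6 = 0 ⊢ deadlocked
Coarsest stable partition (strong bisimilarity classes):
  B0 = {s0}
  B1 = {s3, t2}
  B2 = {s5, t4}
  B3 = {s1, s4, s6, t1, t5, t6}
  B4 = {s2, t3}
  B5 = {t0}
s0 ∈ B0, t0 ∈ B5 → different blocks

P ≁ Q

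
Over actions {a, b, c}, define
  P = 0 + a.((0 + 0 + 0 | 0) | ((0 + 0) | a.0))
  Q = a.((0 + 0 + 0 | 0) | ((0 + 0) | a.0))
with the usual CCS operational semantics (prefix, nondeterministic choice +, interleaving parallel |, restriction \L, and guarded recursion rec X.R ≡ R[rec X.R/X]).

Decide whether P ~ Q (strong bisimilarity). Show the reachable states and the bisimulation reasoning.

P ~ Q

LTS(P): 3 reachable states
  s0 = 0 + a.((0 + 0 + 0 | 0) | ((0 + 0) | a.0)) ⊢ =a=> s1
  s1 = (0 + 0 + 0 | 0) | ((0 + 0) | a.0) ⊢ =a=> s2
  s2 = (0 + 0 + 0 | 0) | ((0 + 0) | 0) ⊢ stopped
LTS(Q): 3 reachable states
  t0 = a.((0 + 0 + 0 | 0) | ((0 + 0) | a.0)) ⊢ =a=> t1
  t1 = (0 + 0 + 0 | 0) | ((0 + 0) | a.0) ⊢ =a=> t2
  t2 = (0 + 0 + 0 | 0) | ((0 + 0) | 0) ⊢ stopped
Partition-refinement fixed point:
  B0 = {s0, t0}
  B1 = {s1, t1}
  B2 = {s2, t2}
s0 ∈ B0, t0 ∈ B0 → same block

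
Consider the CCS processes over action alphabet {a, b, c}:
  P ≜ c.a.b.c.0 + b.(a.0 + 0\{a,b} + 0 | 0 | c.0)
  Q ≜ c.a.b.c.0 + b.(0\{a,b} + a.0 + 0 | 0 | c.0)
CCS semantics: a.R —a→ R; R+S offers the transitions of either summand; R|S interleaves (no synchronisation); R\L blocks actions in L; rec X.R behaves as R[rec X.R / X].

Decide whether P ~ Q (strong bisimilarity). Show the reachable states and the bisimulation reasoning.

YES

LTS(P): 7 reachable states
  m0 = c.a.b.c.0 + b.(a.0 + 0\{a,b} + 0 | 0 | c.0) → --b--▸ m1, --c--▸ m2
  m1 = a.0 + 0\{a,b} + 0 | 0 | c.0 → --a--▸ m3, --c--▸ m4
  m2 = a.b.c.0 → --a--▸ m5
  m3 = 0 → stopped
  m4 = 0 | 0 | 0 → stopped
  m5 = b.c.0 → --b--▸ m6
  m6 = c.0 → --c--▸ m3
LTS(Q): 7 reachable states
  n0 = c.a.b.c.0 + b.(0\{a,b} + a.0 + 0 | 0 | c.0) → --b--▸ n1, --c--▸ n2
  n1 = 0\{a,b} + a.0 + 0 | 0 | c.0 → --a--▸ n3, --c--▸ n4
  n2 = a.b.c.0 → --a--▸ n5
  n3 = 0 → stopped
  n4 = 0 | 0 | 0 → stopped
  n5 = b.c.0 → --b--▸ n6
  n6 = c.0 → --c--▸ n3
Coarsest stable partition (strong bisimilarity classes):
  B0 = {m0, n0}
  B1 = {m2, n2}
  B2 = {m5, n5}
  B3 = {m6, n6}
  B4 = {m3, m4, n3, n4}
  B5 = {m1, n1}
m0 ∈ B0, n0 ∈ B0 → same block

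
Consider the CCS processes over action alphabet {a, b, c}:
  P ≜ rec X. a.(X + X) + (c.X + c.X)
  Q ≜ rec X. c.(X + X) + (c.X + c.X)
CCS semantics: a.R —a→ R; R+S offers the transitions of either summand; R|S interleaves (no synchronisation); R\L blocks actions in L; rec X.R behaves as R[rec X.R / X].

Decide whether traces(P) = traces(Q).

P's transition system — 2 states:
  s0 = rec X. a.(X + X) + (c.X + c.X) ⊢ =a=> s1, =c=> s0
  s1 = (rec X. a.(X + X) + (c.X + c.X)) + (rec X. a.(X + X) + (c.X + c.X)) ⊢ =a=> s1, =c=> s0
Q's transition system — 2 states:
  t0 = rec X. c.(X + X) + (c.X + c.X) ⊢ =c=> t0, =c=> t1
  t1 = (rec X. c.(X + X) + (c.X + c.X)) + (rec X. c.(X + X) + (c.X + c.X)) ⊢ =c=> t0, =c=> t1
Trace ⟨a⟩ through P, begin at {s0}:
  step 1 (a): {s1}
  — P admits the full trace.
Trace ⟨a⟩ through Q, begin at {t0}:
  step 1 (a): ∅ (Q stuck)

NO — witness ⟨a⟩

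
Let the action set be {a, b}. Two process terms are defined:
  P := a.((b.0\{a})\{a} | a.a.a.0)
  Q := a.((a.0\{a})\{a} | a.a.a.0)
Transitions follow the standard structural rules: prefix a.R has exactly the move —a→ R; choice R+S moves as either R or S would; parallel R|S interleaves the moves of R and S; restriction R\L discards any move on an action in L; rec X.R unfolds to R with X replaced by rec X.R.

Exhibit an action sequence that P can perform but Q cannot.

ab

LTS(P): 9 reachable states
  s0 = a.((b.0\{a})\{a} | a.a.a.0) has moves —a→ s1
  s1 = (b.0\{a})\{a} | a.a.a.0 has moves —a→ s2, —b→ s3
  s2 = (b.0\{a})\{a} | a.a.0 has moves —a→ s4, —b→ s5
  s3 = 0\{a}\{a} | a.a.a.0 has moves —a→ s5
  s4 = (b.0\{a})\{a} | a.0 has moves —a→ s6, —b→ s7
  s5 = 0\{a}\{a} | a.a.0 has moves —a→ s7
  s6 = (b.0\{a})\{a} | 0 has moves —b→ s8
  s7 = 0\{a}\{a} | a.0 has moves —a→ s8
  s8 = 0\{a}\{a} | 0 has moves ∅
LTS(Q): 5 reachable states
  t0 = a.((a.0\{a})\{a} | a.a.a.0) has moves —a→ t1
  t1 = (a.0\{a})\{a} | a.a.a.0 has moves —a→ t2
  t2 = (a.0\{a})\{a} | a.a.0 has moves —a→ t3
  t3 = (a.0\{a})\{a} | a.0 has moves —a→ t4
  t4 = (a.0\{a})\{a} | 0 has moves ∅
Trace ⟨ab⟩ through P, begin at {s0}:
  after a @ step 1: {s1}
  after b @ step 2: {s3}
  — P admits the full trace.
Trace ⟨ab⟩ through Q, begin at {t0}:
  after a @ step 1: {t1}
  after b @ step 2: no successor for Q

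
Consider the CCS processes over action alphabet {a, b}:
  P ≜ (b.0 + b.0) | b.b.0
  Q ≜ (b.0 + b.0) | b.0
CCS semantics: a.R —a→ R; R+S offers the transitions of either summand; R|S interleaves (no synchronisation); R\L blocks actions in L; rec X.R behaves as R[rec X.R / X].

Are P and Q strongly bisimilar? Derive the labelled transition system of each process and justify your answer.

NO

LTS(P): 6 reachable states
  m0 = (b.0 + b.0) | b.b.0 ⊢ ··b··> m1, ··b··> m2
  m1 = (b.0 + b.0) | b.0 ⊢ ··b··> m3, ··b··> m4
  m2 = 0 | b.b.0 ⊢ ··b··> m4
  m3 = (b.0 + b.0) | 0 ⊢ ··b··> m5
  m4 = 0 | b.0 ⊢ ··b··> m5
  m5 = 0 | 0 ⊢ ·
LTS(Q): 4 reachable states
  n0 = (b.0 + b.0) | b.0 ⊢ ··b··> n1, ··b··> n2
  n1 = (b.0 + b.0) | 0 ⊢ ··b··> n3
  n2 = 0 | b.0 ⊢ ··b··> n3
  n3 = 0 | 0 ⊢ ·
Coarsest stable partition (strong bisimilarity classes):
  B0 = {m0}
  B1 = {m1, m2, n0}
  B2 = {m3, m4, n1, n2}
  B3 = {m5, n3}
m0 ∈ B0, n0 ∈ B1 → different blocks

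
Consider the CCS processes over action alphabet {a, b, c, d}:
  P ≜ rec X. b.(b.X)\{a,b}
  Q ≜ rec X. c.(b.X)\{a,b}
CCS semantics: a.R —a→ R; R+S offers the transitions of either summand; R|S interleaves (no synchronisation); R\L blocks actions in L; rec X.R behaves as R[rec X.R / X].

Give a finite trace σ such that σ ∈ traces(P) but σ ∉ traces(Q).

LTS(P): 2 reachable states
  u0 = rec X. b.(b.X)\{a,b} → -b-> u1
  u1 = (b.(rec X. b.(b.X)\{a,b}))\{a,b} → (no moves)
LTS(Q): 2 reachable states
  v0 = rec X. c.(b.X)\{a,b} → -c-> v1
  v1 = (b.(rec X. c.(b.X)\{a,b}))\{a,b} → (no moves)
Trace ⟨b⟩ through P, begin at {u0}:
  step 1 (b): {u1}
  ✓ P
Trace ⟨b⟩ through Q, begin at {v0}:
  step 1 (b): ∅ (Q stuck)

b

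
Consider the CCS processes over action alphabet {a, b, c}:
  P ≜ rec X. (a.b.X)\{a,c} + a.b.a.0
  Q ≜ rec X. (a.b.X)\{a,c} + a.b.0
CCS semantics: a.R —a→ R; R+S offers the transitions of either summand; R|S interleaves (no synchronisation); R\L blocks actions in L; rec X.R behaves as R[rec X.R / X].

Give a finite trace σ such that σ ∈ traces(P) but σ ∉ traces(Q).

Reachable graph of P (4 states):
  s0 = rec X. (a.b.X)\{a,c} + a.b.a.0 has moves =a=> s1
  s1 = b.a.0 has moves =b=> s2
  s2 = a.0 has moves =a=> s3
  s3 = 0 has moves (no moves)
Reachable graph of Q (3 states):
  t0 = rec X. (a.b.X)\{a,c} + a.b.0 has moves =a=> t1
  t1 = b.0 has moves =b=> t2
  t2 = 0 has moves (no moves)
Trace ⟨aba⟩ through P, begin at {s0}:
  after a @ step 1: {s1}
  after b @ step 2: {s2}
  after a @ step 3: {s3}
  — P admits the full trace.
Trace ⟨aba⟩ through Q, begin at {t0}:
  after a @ step 1: {t1}
  after b @ step 2: {t2}
  after a @ step 3: ∅ (Q stuck)

aba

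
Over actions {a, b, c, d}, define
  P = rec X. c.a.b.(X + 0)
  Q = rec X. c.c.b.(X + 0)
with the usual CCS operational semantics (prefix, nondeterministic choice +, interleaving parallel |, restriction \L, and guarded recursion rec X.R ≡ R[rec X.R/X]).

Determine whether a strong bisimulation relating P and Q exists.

P's transition system — 4 states:
  u0 = rec X. c.a.b.(X + 0) → —c→ u1
  u1 = a.b.((rec X. c.a.b.(X + 0)) + 0) → —a→ u2
  u2 = b.((rec X. c.a.b.(X + 0)) + 0) → —b→ u3
  u3 = (rec X. c.a.b.(X + 0)) + 0 → —c→ u1
Q's transition system — 4 states:
  v0 = rec X. c.c.b.(X + 0) → —c→ v1
  v1 = c.b.((rec X. c.c.b.(X + 0)) + 0) → —c→ v2
  v2 = b.((rec X. c.c.b.(X + 0)) + 0) → —b→ v3
  v3 = (rec X. c.c.b.(X + 0)) + 0 → —c→ v1
Bisimilarity quotient blocks:
  B0 = {u0, u3}
  B1 = {u1}
  B2 = {u2}
  B3 = {v0, v3}
  B4 = {v1}
  B5 = {v2}
u0 ∈ B0, v0 ∈ B3 → different blocks

P ≁ Q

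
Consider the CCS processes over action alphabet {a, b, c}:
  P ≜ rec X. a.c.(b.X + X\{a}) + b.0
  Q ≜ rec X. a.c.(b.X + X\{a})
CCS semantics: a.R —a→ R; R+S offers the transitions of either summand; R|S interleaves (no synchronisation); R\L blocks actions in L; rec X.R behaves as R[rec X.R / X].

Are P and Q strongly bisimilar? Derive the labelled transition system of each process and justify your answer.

LTS(P): 5 reachable states
  u0 = rec X. a.c.(b.X + X\{a}) + b.0 has moves -a-> u1, -b-> u2
  u1 = c.(b.(rec X. a.c.(b.X + X\{a}) + b.0) + (rec X. a.c.(b.X + X\{a}) + b.0)\{a}) has moves -c-> u3
  u2 = 0 has moves ·
  u3 = b.(rec X. a.c.(b.X + X\{a}) + b.0) + (rec X. a.c.(b.X + X\{a}) + b.0)\{a} has moves -b-> u0, -b-> u4
  u4 = 0\{a} has moves ·
LTS(Q): 3 reachable states
  v0 = rec X. a.c.(b.X + X\{a}) has moves -a-> v1
  v1 = c.(b.(rec X. a.c.(b.X + X\{a})) + (rec X. a.c.(b.X + X\{a}))\{a}) has moves -c-> v2
  v2 = b.(rec X. a.c.(b.X + X\{a})) + (rec X. a.c.(b.X + X\{a}))\{a} has moves -b-> v0
Coarsest stable partition (strong bisimilarity classes):
  B0 = {u0}
  B1 = {u1}
  B2 = {u3}
  B3 = {u2, u4}
  B4 = {v0}
  B5 = {v1}
  B6 = {v2}
u0 ∈ B0, v0 ∈ B4 → different blocks

P ≁ Q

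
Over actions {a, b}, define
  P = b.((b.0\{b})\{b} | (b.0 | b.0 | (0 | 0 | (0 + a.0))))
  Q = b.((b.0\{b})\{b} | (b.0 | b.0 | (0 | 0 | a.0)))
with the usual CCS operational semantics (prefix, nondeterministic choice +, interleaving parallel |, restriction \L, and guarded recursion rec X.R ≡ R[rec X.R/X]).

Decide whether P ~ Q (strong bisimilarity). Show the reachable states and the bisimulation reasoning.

P ~ Q

Reachable graph of P (9 states):
  m0 = b.((b.0\{b})\{b} | (b.0 | b.0 | (0 | 0 | (0 + a.0)))) | --b--▸ m1
  m1 = (b.0\{b})\{b} | (b.0 | b.0 | (0 | 0 | (0 + a.0))) | --a--▸ m2, --b--▸ m3, --b--▸ m4
  m2 = (b.0\{b})\{b} | (b.0 | b.0 | (0 | 0 | 0)) | --b--▸ m5, --b--▸ m6
  m3 = (b.0\{b})\{b} | (0 | b.0 | (0 | 0 | (0 + a.0))) | --a--▸ m5, --b--▸ m7
  m4 = (b.0\{b})\{b} | (b.0 | 0 | (0 | 0 | (0 + a.0))) | --a--▸ m6, --b--▸ m7
  m5 = (b.0\{b})\{b} | (0 | b.0 | (0 | 0 | 0)) | --b--▸ m8
  m6 = (b.0\{b})\{b} | (b.0 | 0 | (0 | 0 | 0)) | --b--▸ m8
  m7 = (b.0\{b})\{b} | (0 | 0 | (0 | 0 | (0 + a.0))) | --a--▸ m8
  m8 = (b.0\{b})\{b} | (0 | 0 | (0 | 0 | 0)) | ∅
Reachable graph of Q (9 states):
  n0 = b.((b.0\{b})\{b} | (b.0 | b.0 | (0 | 0 | a.0))) | --b--▸ n1
  n1 = (b.0\{b})\{b} | (b.0 | b.0 | (0 | 0 | a.0)) | --a--▸ n2, --b--▸ n3, --b--▸ n4
  n2 = (b.0\{b})\{b} | (b.0 | b.0 | (0 | 0 | 0)) | --b--▸ n5, --b--▸ n6
  n3 = (b.0\{b})\{b} | (0 | b.0 | (0 | 0 | a.0)) | --a--▸ n5, --b--▸ n7
  n4 = (b.0\{b})\{b} | (b.0 | 0 | (0 | 0 | a.0)) | --a--▸ n6, --b--▸ n7
  n5 = (b.0\{b})\{b} | (0 | b.0 | (0 | 0 | 0)) | --b--▸ n8
  n6 = (b.0\{b})\{b} | (b.0 | 0 | (0 | 0 | 0)) | --b--▸ n8
  n7 = (b.0\{b})\{b} | (0 | 0 | (0 | 0 | a.0)) | --a--▸ n8
  n8 = (b.0\{b})\{b} | (0 | 0 | (0 | 0 | 0)) | ∅
Coarsest stable partition (strong bisimilarity classes):
  B0 = {m0, n0}
  B1 = {m1, n1}
  B2 = {m3, m4, n3, n4}
  B3 = {m5, m6, n5, n6}
  B4 = {m8, n8}
  B5 = {m7, n7}
  B6 = {m2, n2}
m0 ∈ B0, n0 ∈ B0 → same block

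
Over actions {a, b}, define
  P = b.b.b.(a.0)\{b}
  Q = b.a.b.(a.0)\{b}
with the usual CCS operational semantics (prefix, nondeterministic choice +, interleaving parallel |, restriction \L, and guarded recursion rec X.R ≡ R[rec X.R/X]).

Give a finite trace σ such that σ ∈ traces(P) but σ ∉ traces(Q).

bb

Reachable graph of P (5 states):
  u0 = b.b.b.(a.0)\{b} | --b--▸ u1
  u1 = b.b.(a.0)\{b} | --b--▸ u2
  u2 = b.(a.0)\{b} | --b--▸ u3
  u3 = (a.0)\{b} | --a--▸ u4
  u4 = 0\{b} | stopped
Reachable graph of Q (5 states):
  v0 = b.a.b.(a.0)\{b} | --b--▸ v1
  v1 = a.b.(a.0)\{b} | --a--▸ v2
  v2 = b.(a.0)\{b} | --b--▸ v3
  v3 = (a.0)\{b} | --a--▸ v4
  v4 = 0\{b} | stopped
Run σ = ⟨bb⟩ on P: start {u0}
  after b @ step 1: {u1}
  after b @ step 2: {u2}
  ✓ P
Run σ = ⟨bb⟩ on Q: start {v0}
  after b @ step 1: {v1}
  after b @ step 2: ∅  — Q cannot continue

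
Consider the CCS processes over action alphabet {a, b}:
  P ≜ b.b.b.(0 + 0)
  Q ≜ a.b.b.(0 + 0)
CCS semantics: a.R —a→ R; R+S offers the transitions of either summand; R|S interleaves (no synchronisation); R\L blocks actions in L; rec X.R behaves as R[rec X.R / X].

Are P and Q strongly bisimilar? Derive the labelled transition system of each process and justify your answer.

not bisimilar

LTS(P): 4 reachable states
  m0 = b.b.b.(0 + 0) | -b-> m1
  m1 = b.b.(0 + 0) | -b-> m2
  m2 = b.(0 + 0) | -b-> m3
  m3 = 0 + 0 | deadlocked
LTS(Q): 4 reachable states
  n0 = a.b.b.(0 + 0) | -a-> n1
  n1 = b.b.(0 + 0) | -b-> n2
  n2 = b.(0 + 0) | -b-> n3
  n3 = 0 + 0 | deadlocked
Bisimilarity quotient blocks:
  B0 = {m0}
  B1 = {m1, n1}
  B2 = {m2, n2}
  B3 = {m3, n3}
  B4 = {n0}
m0 ∈ B0, n0 ∈ B4 → different blocks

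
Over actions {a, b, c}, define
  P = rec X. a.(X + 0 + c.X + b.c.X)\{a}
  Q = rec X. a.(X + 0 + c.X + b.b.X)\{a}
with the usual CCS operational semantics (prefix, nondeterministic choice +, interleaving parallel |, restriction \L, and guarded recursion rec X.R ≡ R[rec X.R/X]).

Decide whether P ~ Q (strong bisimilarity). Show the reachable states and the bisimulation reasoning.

not bisimilar

Reachable graph of P (4 states):
  m0 = rec X. a.(X + 0 + c.X + b.c.X)\{a} → =a=> m1
  m1 = ((rec X. a.(X + 0 + c.X + b.c.X)\{a}) + 0 + c.(rec X. a.(X + 0 + c.X + b.c.X)\{a}) + b.c.(rec X. a.(X + 0 + c.X + b.c.X)\{a}))\{a} → =b=> m2, =c=> m3
  m2 = (c.(rec X. a.(X + 0 + c.X + b.c.X)\{a}))\{a} → =c=> m3
  m3 = (rec X. a.(X + 0 + c.X + b.c.X)\{a})\{a} → stopped
Reachable graph of Q (4 states):
  n0 = rec X. a.(X + 0 + c.X + b.b.X)\{a} → =a=> n1
  n1 = ((rec X. a.(X + 0 + c.X + b.b.X)\{a}) + 0 + c.(rec X. a.(X + 0 + c.X + b.b.X)\{a}) + b.b.(rec X. a.(X + 0 + c.X + b.b.X)\{a}))\{a} → =b=> n2, =c=> n3
  n2 = (b.(rec X. a.(X + 0 + c.X + b.b.X)\{a}))\{a} → =b=> n3
  n3 = (rec X. a.(X + 0 + c.X + b.b.X)\{a})\{a} → stopped
Coarsest stable partition (strong bisimilarity classes):
  B0 = {m0}
  B1 = {m1}
  B2 = {m2}
  B3 = {m3, n3}
  B4 = {n0}
  B5 = {n1}
  B6 = {n2}
m0 ∈ B0, n0 ∈ B4 → different blocks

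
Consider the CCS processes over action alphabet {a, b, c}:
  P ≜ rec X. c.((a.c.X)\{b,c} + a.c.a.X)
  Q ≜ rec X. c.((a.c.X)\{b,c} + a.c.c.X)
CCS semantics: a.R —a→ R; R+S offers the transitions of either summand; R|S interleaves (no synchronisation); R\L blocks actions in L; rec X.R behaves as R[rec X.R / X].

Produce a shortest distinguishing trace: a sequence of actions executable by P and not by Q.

caca

LTS(P): 5 reachable states
  p0 = rec X. c.((a.c.X)\{b,c} + a.c.a.X) | —c→ p1
  p1 = (a.c.(rec X. c.((a.c.X)\{b,c} + a.c.a.X)))\{b,c} + a.c.a.(rec X. c.((a.c.X)\{b,c} + a.c.a.X)) | —a→ p2, —a→ p3
  p2 = (c.(rec X. c.((a.c.X)\{b,c} + a.c.a.X)))\{b,c} | (no moves)
  p3 = c.a.(rec X. c.((a.c.X)\{b,c} + a.c.a.X)) | —c→ p4
  p4 = a.(rec X. c.((a.c.X)\{b,c} + a.c.a.X)) | —a→ p0
LTS(Q): 5 reachable states
  q0 = rec X. c.((a.c.X)\{b,c} + a.c.c.X) | —c→ q1
  q1 = (a.c.(rec X. c.((a.c.X)\{b,c} + a.c.c.X)))\{b,c} + a.c.c.(rec X. c.((a.c.X)\{b,c} + a.c.c.X)) | —a→ q2, —a→ q3
  q2 = (c.(rec X. c.((a.c.X)\{b,c} + a.c.c.X)))\{b,c} | (no moves)
  q3 = c.c.(rec X. c.((a.c.X)\{b,c} + a.c.c.X)) | —c→ q4
  q4 = c.(rec X. c.((a.c.X)\{b,c} + a.c.c.X)) | —c→ q0
Executing caca from P (initial set {p0}):
  step 1 (c): {p1}
  step 2 (a): {p2, p3}
  step 3 (c): {p4}
  step 4 (a): {p0}
  P completes σ.
Executing caca from Q (initial set {q0}):
  step 1 (c): {q1}
  step 2 (a): {q2, q3}
  step 3 (c): {q4}
  step 4 (a): ∅  — Q cannot continue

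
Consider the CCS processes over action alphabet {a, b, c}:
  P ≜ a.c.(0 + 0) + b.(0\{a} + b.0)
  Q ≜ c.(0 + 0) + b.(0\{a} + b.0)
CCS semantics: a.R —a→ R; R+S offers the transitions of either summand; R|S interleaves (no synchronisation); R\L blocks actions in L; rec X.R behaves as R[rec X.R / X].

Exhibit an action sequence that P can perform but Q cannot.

a

Reachable graph of P (5 states):
  p0 = a.c.(0 + 0) + b.(0\{a} + b.0) ⊢ -a-> p1, -b-> p2
  p1 = c.(0 + 0) ⊢ -c-> p3
  p2 = 0\{a} + b.0 ⊢ -b-> p4
  p3 = 0 + 0 ⊢ ∅
  p4 = 0 ⊢ ∅
Reachable graph of Q (4 states):
  q0 = c.(0 + 0) + b.(0\{a} + b.0) ⊢ -b-> q1, -c-> q2
  q1 = 0\{a} + b.0 ⊢ -b-> q3
  q2 = 0 + 0 ⊢ ∅
  q3 = 0 ⊢ ∅
Executing a from P (initial set {p0}):
  [1] a ⇒ {p1}
  — P admits the full trace.
Executing a from Q (initial set {q0}):
  [1] a ⇒ ∅ (Q stuck)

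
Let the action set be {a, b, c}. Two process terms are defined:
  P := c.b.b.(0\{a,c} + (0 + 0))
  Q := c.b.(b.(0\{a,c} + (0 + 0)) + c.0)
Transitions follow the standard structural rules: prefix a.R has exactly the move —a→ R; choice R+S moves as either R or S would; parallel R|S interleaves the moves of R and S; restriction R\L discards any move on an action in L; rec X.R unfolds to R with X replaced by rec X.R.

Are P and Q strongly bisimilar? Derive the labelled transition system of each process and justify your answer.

LTS(P): 4 reachable states
  s0 = c.b.b.(0\{a,c} + (0 + 0)) has moves =c=> s1
  s1 = b.b.(0\{a,c} + (0 + 0)) has moves =b=> s2
  s2 = b.(0\{a,c} + (0 + 0)) has moves =b=> s3
  s3 = 0\{a,c} + (0 + 0) has moves (no moves)
LTS(Q): 5 reachable states
  t0 = c.b.(b.(0\{a,c} + (0 + 0)) + c.0) has moves =c=> t1
  t1 = b.(b.(0\{a,c} + (0 + 0)) + c.0) has moves =b=> t2
  t2 = b.(0\{a,c} + (0 + 0)) + c.0 has moves =b=> t3, =c=> t4
  t3 = 0\{a,c} + (0 + 0) has moves (no moves)
  t4 = 0 has moves (no moves)
Coarsest stable partition (strong bisimilarity classes):
  B0 = {s0}
  B1 = {s1}
  B2 = {s2}
  B3 = {s3, t3, t4}
  B4 = {t0}
  B5 = {t1}
  B6 = {t2}
s0 ∈ B0, t0 ∈ B4 → different blocks

P ≁ Q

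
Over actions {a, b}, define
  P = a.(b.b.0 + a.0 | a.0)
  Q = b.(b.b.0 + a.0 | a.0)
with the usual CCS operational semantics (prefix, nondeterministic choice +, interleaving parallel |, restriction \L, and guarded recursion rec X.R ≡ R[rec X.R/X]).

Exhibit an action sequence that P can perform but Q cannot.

P's transition system — 7 states:
  p0 = a.(b.b.0 + a.0 | a.0) has moves --a--▸ p1
  p1 = b.b.0 + a.0 | a.0 has moves --a--▸ p2, --a--▸ p3, --b--▸ p4
  p2 = 0 | a.0 has moves --a--▸ p5
  p3 = a.0 | 0 has moves --a--▸ p5
  p4 = b.0 has moves --b--▸ p6
  p5 = 0 | 0 has moves ·
  p6 = 0 has moves ·
Q's transition system — 7 states:
  q0 = b.(b.b.0 + a.0 | a.0) has moves --b--▸ q1
  q1 = b.b.0 + a.0 | a.0 has moves --a--▸ q2, --a--▸ q3, --b--▸ q4
  q2 = 0 | a.0 has moves --a--▸ q5
  q3 = a.0 | 0 has moves --a--▸ q5
  q4 = b.0 has moves --b--▸ q6
  q5 = 0 | 0 has moves ·
  q6 = 0 has moves ·
Trace ⟨a⟩ through P, begin at {p0}:
  after a @ step 1: {p1}
  P completes σ.
Trace ⟨a⟩ through Q, begin at {q0}:
  after a @ step 1: no successor for Q

a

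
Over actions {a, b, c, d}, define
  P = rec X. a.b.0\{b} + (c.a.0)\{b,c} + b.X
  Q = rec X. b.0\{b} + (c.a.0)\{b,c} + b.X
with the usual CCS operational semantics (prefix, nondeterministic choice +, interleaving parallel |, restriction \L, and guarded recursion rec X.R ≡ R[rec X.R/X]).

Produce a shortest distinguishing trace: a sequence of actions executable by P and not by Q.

LTS(P): 3 reachable states
  u0 = rec X. a.b.0\{b} + (c.a.0)\{b,c} + b.X → --a--▸ u1, --b--▸ u0
  u1 = b.0\{b} → --b--▸ u2
  u2 = 0\{b} → stopped
LTS(Q): 2 reachable states
  v0 = rec X. b.0\{b} + (c.a.0)\{b,c} + b.X → --b--▸ v0, --b--▸ v1
  v1 = 0\{b} → stopped
Run σ = ⟨a⟩ on P: start {u0}
  [1] a ⇒ {u1}
  P completes σ.
Run σ = ⟨a⟩ on Q: start {v0}
  [1] a ⇒ no successor for Q

a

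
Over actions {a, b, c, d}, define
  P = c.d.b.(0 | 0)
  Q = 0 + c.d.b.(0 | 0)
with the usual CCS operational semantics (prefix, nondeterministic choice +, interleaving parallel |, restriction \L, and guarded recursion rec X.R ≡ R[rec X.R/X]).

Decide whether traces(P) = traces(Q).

Reachable graph of P (4 states):
  m0 = c.d.b.(0 | 0) has moves —c→ m1
  m1 = d.b.(0 | 0) has moves —d→ m2
  m2 = b.(0 | 0) has moves —b→ m3
  m3 = 0 | 0 has moves deadlocked
Reachable graph of Q (4 states):
  n0 = 0 + c.d.b.(0 | 0) has moves —c→ n1
  n1 = d.b.(0 | 0) has moves —d→ n2
  n2 = b.(0 | 0) has moves —b→ n3
  n3 = 0 | 0 has moves deadlocked
Partition-refinement fixed point:
  B0 = {m0, n0}
  B1 = {m1, n1}
  B2 = {m2, n2}
  B3 = {m3, n3}
m0 ∈ B0, n0 ∈ B0 → same block
Bisimilar ⇒ trace-equivalent.

traces(P) = traces(Q)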